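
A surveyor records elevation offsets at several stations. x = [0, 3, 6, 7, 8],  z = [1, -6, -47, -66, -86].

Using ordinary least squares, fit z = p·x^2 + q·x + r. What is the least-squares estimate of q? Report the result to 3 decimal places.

Normal-equation sums: Σx^2·x^2 = 7874, Σx^2·x = 1098, Σx^2 = 158, Σx·x = 158, Σx = 24, Σ1 = 5.
Moment sums: Σx^2·z = -10484, Σx·z = -1450, Σz = -204.
Normal equations: [[7874, 1098, 158]; [1098, 158, 24]; [158, 24, 5]]·[p, q, r]ᵀ = [-10484, -1450, -204]ᵀ.
Inverting the 3×3 Gram matrix, [p, q, r]ᵀ = [-16157/9984, 6125/3328, 7507/4992]ᵀ.

q = 1.840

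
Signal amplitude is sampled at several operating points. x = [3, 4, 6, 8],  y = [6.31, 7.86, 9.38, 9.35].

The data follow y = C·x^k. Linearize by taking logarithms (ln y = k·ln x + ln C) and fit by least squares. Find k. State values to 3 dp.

Let Y = ln y. Fitting Y = k·ln x + ln C by least squares:
Σln x = 6.3561, Σ(ln x)² = 10.6632, Σln y = 8.3779, Σln x·ln y = 13.5414.
Normal system: [[10.6632, 6.3561]; [6.3561, 4]]·[k, ln C]ᵀ = [13.5414, 8.3779]ᵀ.
Solving (det = 2.2529): k = 0.40605, ln C = 1.44925.

k = 0.406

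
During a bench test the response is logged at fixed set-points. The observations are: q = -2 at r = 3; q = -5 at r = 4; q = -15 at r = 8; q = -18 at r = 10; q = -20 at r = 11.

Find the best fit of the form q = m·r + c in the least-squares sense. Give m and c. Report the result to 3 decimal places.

With design matrix M, MᵀM = [[310, 36]; [36, 5]] and Mᵀq = [-546, -60]ᵀ.
Eliminating c: 5·(row 1) − 36·(row 2) gives 254·m = 5·(-546) − 36·(-60) = -570, so m = -285/127.
Then c = ((-60) − 36·(-285/127))/5 = 528/127.

m = -2.244, c = 4.157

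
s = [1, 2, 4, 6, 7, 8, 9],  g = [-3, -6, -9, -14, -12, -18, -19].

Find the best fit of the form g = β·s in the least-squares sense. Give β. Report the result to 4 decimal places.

Entries of AᵀA: Σs·s = 251.
Right-hand side: Σs·g = -534.
Normal equations: [[251]]·[β]ᵀ = [-534]ᵀ.
Hence β = -534 / 251 ≈ -2.12749.

β = -2.1275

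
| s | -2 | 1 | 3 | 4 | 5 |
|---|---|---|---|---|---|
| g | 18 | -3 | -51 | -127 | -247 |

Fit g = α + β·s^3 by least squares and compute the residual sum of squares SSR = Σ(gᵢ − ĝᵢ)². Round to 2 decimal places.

SSR = 8.79

Entries of XᵀX: Σ1 = 5, Σs^3 = 209, Σs^3·s^3 = 20515.
Moment sums: Σg = -410, Σs^3·g = -40527.
Δ = 5·20515 − 209² = 58894.
α = ((-410)·20515 − 209·(-40527))/58894 = 5363/5354; β = (5·(-40527) − 209·(-410))/58894 = -116945/58894.
Residuals: 65539/58894, -59365/29447, 47464/29447, -54051/58894, 6157/29447; SSR = 517483/58894.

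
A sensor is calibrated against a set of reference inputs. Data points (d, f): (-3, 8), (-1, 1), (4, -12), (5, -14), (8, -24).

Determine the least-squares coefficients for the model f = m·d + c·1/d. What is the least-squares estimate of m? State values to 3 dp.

m = -3.003

The normal equations are: 115·m + 5·c = -335;  5·m + (17701/14400)·c = -187/15.
det = 115·(17701/14400) − 5² = 335123/2880.
m = ((-335)·(17701/14400) − 5·(-187/15))/(335123/2880) = -1006447/335123; c = (115·(-187/15) − 5·(-335))/(335123/2880) = 695040/335123.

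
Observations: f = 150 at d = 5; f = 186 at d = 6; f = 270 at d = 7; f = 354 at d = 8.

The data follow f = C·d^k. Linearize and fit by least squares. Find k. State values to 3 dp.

Linearized form: ln f = k·ln d + ln C. From the 4 transformed points,
Over the data: Σln d = 7.4265, Σ(ln d)² = 13.9113, Σln f = 21.7041, Σln d·ln f = 40.5265.
Normal system: [[13.9113, 7.4265]; [7.4265, 4]]·[k, ln C]ᵀ = [40.5265, 21.7041]ᵀ.
Slope k = (n·Σln d·ln f − Σln d·Σln f)/(n·Σ(ln d)² − (Σln d)²) = (4·40.5265 − 7.4265·21.7041)/0.4917 = 1.86964; ln C = (Σln f − k·Σln d)/n = 1.95479.

k = 1.870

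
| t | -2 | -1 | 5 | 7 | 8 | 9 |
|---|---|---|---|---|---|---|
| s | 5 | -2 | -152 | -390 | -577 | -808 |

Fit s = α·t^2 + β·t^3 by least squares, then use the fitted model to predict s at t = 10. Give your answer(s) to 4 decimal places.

ŝ = -1096.9615

With design matrix A, AᵀA = [[13700, 111716]; [111716, 926924]] and Aᵀs = [-125268, -1037264]ᵀ.
det = 13700·926924 − 111716² = 218394144.
α = ((-125268)·926924 − 111716·(-1037264))/218394144 = -14683163/13649634; β = (13700·(-1037264) − 111716·(-125268))/218394144 = -13504807/13649634.
At t = 10: ŝ = (-14683163/13649634)·(100) + (-13504807/13649634)·(1000) = -2495520550/2274939.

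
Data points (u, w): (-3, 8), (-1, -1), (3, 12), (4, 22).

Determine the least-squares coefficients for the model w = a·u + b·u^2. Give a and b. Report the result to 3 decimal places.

a = 0.829, b = 1.143

Forming AᵀA = [[35, 63]; [63, 419]] and Aᵀw = [101, 531]ᵀ gives AᵀA·[a, b]ᵀ = Aᵀw.
Determinant 35·419 − 63² = 10696.
a = (101·419 − 63·531)/10696 = 4433/5348; b = (35·531 − 63·101)/10696 = 873/764.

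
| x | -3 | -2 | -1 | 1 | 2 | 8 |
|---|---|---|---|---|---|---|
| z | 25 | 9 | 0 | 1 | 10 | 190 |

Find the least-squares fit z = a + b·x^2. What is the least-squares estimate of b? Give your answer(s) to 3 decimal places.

b = 3.007

The normal equations are: 6·a + 83·b = 235;  83·a + 4211·b = 12462.
(Σ1 = 6, Σx^2 = 83, Σx^2·x^2 = 4211, Σz = 235, Σx^2·z = 12462.)
det = 6·4211 − 83² = 18377.
a = (235·4211 − 83·12462)/18377 = -2633/1081; b = (6·12462 − 83·235)/18377 = 3251/1081.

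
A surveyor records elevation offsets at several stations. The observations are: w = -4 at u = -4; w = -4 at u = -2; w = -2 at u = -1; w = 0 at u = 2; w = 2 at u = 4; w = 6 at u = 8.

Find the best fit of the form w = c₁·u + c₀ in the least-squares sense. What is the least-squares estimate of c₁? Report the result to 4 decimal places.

With design matrix M, MᵀM = [[105, 7]; [7, 6]] and Mᵀw = [82, -2]ᵀ.
Determinant 105·6 − 7² = 581.
c₁ = (82·6 − 7·(-2))/581 = 506/581; c₀ = (105·(-2) − 7·82)/581 = -112/83.

c₁ = 0.8709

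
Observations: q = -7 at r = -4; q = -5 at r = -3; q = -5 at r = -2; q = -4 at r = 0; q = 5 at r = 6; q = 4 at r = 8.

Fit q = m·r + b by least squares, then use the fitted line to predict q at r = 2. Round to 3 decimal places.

Setting ∂/∂m … = 0 gives: 129·m + 5·b = 115;  5·m + 6·b = -12.
det = 129·6 − 5² = 749.
m = (115·6 − 5·(-12))/749 = 750/749; b = (129·(-12) − 5·115)/749 = -2123/749.
At r = 2: q̂ = (750/749)·(2) + (-2123/749)·(1) = -89/107.

q̂ = -0.832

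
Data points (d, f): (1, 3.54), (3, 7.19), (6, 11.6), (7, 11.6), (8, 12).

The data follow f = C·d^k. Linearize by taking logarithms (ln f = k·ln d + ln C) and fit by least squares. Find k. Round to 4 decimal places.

Taking logs, ln f = k·ln d + ln C, so regress ln f on ln d.
XᵀX = [[12.5280, 6.9157]; [6.9157, 5]], rhs = [16.4955, 10.6237]ᵀ  (here Σln d = 6.9157, Σ(ln d)² = 12.5280, Σln f = 10.6237, Σln d·ln f = 16.4955).
Δ = 12.5280·5 − (6.9157)² = 14.8127; k = (16.4955·5 − 6.9157·10.6237)/14.8127 = 0.60803, ln C = (12.5280·10.6237 − 6.9157·16.4955)/14.8127 = 1.28375.

k = 0.6080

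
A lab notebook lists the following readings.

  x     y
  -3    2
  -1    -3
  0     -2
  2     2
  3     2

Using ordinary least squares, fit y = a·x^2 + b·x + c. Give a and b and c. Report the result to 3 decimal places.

a = 0.489, b = 0.247, c = -2.100

Compute the Gram sums: Σx^2·x^2 = 179, Σx^2·x = 7, Σx^2 = 23, Σx·x = 23, Σx = 1, Σ1 = 5.
Right-hand side: Σx^2·y = 41, Σx·y = 7, Σy = 1.
Normal equations: [[179, 7, 23]; [7, 23, 1]; [23, 1, 5]]·[a, b, c]ᵀ = [41, 7, 1]ᵀ.
Solving the 3×3 system (Gaussian elimination) gives a = 113/231, b = 19/77, c = -485/231.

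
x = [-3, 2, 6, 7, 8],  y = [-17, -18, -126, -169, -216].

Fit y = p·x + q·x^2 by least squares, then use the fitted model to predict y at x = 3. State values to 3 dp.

ŷ = -36.432

The normal equations are: 162·p + 1052·q = -3652;  1052·p + 7890·q = -26866.
(Σx·x = 162, Σx·x^2 = 1052, Σx^2·x^2 = 7890, Σx·y = -3652, Σx^2·y = -26866.)
Eliminating q: 7890·(row 1) − 1052·(row 2) gives 171476·p = 7890·(-3652) − 1052·(-26866) = -551248, so p = -524/163.
Then q = ((-26866) − 1052·(-524/163))/7890 = -127597/42869.
At x = 3: ŷ = (-524/163)·(3) + (-127597/42869)·(9) = -1561809/42869.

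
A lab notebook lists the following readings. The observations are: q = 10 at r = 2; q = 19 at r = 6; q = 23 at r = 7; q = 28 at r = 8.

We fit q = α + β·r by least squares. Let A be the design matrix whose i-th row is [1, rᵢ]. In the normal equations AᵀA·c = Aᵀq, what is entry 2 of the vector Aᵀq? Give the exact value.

519

Entry 2 ↔ basis r, so (Aᵀq)_{2} = Σᵢ (r)·qᵢ = (2)·(10) + (6)·(19) + (7)·(23) + (8)·(28) = 519.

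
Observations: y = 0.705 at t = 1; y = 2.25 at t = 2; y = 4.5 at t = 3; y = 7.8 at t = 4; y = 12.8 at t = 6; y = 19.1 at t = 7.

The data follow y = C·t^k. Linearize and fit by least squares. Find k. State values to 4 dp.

k = 1.6693

Let Y = ln y. Fitting Y = k·ln t + ln C by least squares:
Σln t = 6.9157, Σ(ln t)² = 10.6062, Σln y = 9.5187, Σln t·ln y = 15.3699.
Equations: 10.6062·k + 6.9157·ln C = 15.3699;  6.9157·k + 6·ln C = 9.5187.
Solving (det = 15.8099): k = 1.66926, ln C = -0.33758.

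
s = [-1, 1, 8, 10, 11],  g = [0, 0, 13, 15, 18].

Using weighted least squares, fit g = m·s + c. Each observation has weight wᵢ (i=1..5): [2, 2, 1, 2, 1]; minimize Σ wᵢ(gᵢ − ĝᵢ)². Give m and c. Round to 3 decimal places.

The normal system MᵀWM·[m, c]ᵀ = MᵀWg is [[389, 39]; [39, 8]]·[m, c]ᵀ = [602, 61]ᵀ.
Δ = 389·8 − 39² = 1591.
m = (602·8 − 39·61)/1591 = 2437/1591; c = (389·61 − 39·602)/1591 = 251/1591.

m = 1.532, c = 0.158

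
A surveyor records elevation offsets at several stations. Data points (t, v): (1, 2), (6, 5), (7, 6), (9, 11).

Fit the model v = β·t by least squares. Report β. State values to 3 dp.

β = 1.036

Forming MᵀM = [[167]] and Mᵀv = [173]ᵀ gives MᵀM·[β]ᵀ = Mᵀv.
Hence β = 173 / 167 ≈ 1.03593.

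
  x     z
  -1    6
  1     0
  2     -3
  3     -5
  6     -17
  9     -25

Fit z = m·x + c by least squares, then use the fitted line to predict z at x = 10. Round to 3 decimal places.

ẑ = -28.490

The normal equations are: 132·m + 20·c = -354;  20·m + 6·c = -44.
Δ = 132·6 − 20² = 392.
m = ((-354)·6 − 20·(-44))/392 = -311/98; c = (132·(-44) − 20·(-354))/392 = 159/49.
At x = 10: ẑ = (-311/98)·(10) + (159/49)·(1) = -1396/49.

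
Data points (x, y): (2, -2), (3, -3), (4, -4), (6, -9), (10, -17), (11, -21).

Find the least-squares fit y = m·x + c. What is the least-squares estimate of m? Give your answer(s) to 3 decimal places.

Forming AᵀA = [[286, 36]; [36, 6]] and Aᵀy = [-484, -56]ᵀ gives AᵀA·[m, c]ᵀ = Aᵀy.
det = 286·6 − 36² = 420.
m = ((-484)·6 − 36·(-56))/420 = -74/35; c = (286·(-56) − 36·(-484))/420 = 352/105.

m = -2.114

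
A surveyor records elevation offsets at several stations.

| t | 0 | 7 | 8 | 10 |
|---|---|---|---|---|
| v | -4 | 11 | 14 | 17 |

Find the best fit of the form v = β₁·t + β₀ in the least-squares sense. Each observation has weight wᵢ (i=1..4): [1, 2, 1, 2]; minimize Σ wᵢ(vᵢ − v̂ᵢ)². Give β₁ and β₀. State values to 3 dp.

The normal system AᵀWA·[β₁, β₀]ᵀ = AᵀWv is [[362, 42]; [42, 6]]·[β₁, β₀]ᵀ = [606, 66]ᵀ.
Determinant 362·6 − 42² = 408.
β₁ = (606·6 − 42·66)/408 = 36/17; β₀ = (362·66 − 42·606)/408 = -65/17.

β₁ = 2.118, β₀ = -3.824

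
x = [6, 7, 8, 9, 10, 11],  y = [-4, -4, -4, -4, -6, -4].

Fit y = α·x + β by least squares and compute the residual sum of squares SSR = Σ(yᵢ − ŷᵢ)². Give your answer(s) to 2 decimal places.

SSR = 2.82

Setting ∂/∂α … = 0 gives: 451·α + 51·β = -224;  51·α + 6·β = -26.
Eliminating β: 6·(row 1) − 51·(row 2) gives 105·α = 6·(-224) − 51·(-26) = -18, so α = -6/35.
Then β = ((-26) − 51·(-6/35))/6 = -302/105.
Residuals: -2/21, 8/105, 26/105, 44/105, -148/105, 16/21; SSR = 296/105.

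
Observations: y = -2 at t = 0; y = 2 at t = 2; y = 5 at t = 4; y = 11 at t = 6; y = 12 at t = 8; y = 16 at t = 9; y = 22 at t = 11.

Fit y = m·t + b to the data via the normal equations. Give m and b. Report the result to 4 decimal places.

Sums needed: Σt·t = 322, Σt = 40, Σ1 = 7.
Moment sums: Σt·y = 572, Σy = 66.
AᵀA·[m, b]ᵀ = Aᵀy becomes [[322, 40]; [40, 7]]·[m, b]ᵀ = [572, 66]ᵀ.
Determinant 322·7 − 40² = 654.
m = (572·7 − 40·66)/654 = 682/327; b = (322·66 − 40·572)/654 = -814/327.

m = 2.0856, b = -2.4893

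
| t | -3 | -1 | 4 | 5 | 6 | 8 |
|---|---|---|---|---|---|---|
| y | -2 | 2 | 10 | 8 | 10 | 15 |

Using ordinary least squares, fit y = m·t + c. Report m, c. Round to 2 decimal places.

m = 1.41, c = 2.71

From the data, Σt·t = 151, Σt = 19, Σ1 = 6.
Moment sums: Σt·y = 264, Σy = 43.
So XᵀX·[m, c]ᵀ = Xᵀy: [[151, 19]; [19, 6]]·[m, c]ᵀ = [264, 43]ᵀ.
det = 151·6 − 19² = 545.
m = (264·6 − 19·43)/545 = 767/545; c = (151·43 − 19·264)/545 = 1477/545.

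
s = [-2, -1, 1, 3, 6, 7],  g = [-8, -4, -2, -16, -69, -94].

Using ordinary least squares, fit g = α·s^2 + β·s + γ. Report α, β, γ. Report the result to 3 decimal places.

Compute the Gram sums: Σs^2·s^2 = 3796, Σs^2·s = 578, Σs^2 = 100, Σs·s = 100, Σs = 14, Σ1 = 6.
For Mᵀg: Σs^2·g = -7272, Σs·g = -1102, Σg = -193.
Normal equations: [[3796, 578, 100]; [578, 100, 14]; [100, 14, 6]]·[α, β, γ]ᵀ = [-7272, -1102, -193]ᵀ.
Row-reducing yields α = -72677/36870, β = 7592/18435, γ = -3377/12290.

α = -1.971, β = 0.412, γ = -0.275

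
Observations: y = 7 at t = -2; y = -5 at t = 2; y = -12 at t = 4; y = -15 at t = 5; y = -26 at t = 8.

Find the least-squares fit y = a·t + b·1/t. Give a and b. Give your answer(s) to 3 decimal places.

Compute the Gram sums: Σt·t = 113, Σt·1/t = 5, Σ1/t·1/t = 989/1600.
Moment sums: Σt·y = -355, Σ1/t·y = -61/4.
AᵀA·[a, b]ᵀ = Aᵀy becomes [[113, 5]; [5, 989/1600]]·[a, b]ᵀ = [-355, -61/4]ᵀ.
det = 113·(989/1600) − 5² = 71757/1600.
a = ((-355)·(989/1600) − 5·(-61/4))/(71757/1600) = -25455/7973; b = (113·(-61/4) − 5·(-355))/(71757/1600) = 9200/7973.

a = -3.193, b = 1.154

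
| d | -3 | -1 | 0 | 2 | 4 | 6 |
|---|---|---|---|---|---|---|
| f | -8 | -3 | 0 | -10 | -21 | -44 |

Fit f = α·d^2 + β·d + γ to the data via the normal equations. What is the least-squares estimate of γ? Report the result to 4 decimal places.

From the data, Σd^2·d^2 = 1650, Σd^2·d = 260, Σd^2 = 66, Σd·d = 66, Σd = 8, Σ1 = 6.
Right-hand side: Σd^2·f = -2035, Σd·f = -341, Σf = -86.
So AᵀA·[α, β, γ]ᵀ = Aᵀf: [[1650, 260, 66]; [260, 66, 8]; [66, 8, 6]]·[α, β, γ]ᵀ = [-2035, -341, -86]ᵀ.
Solving the 3×3 system (Gaussian elimination) gives α = -31993/32316, β = -2728/2693, γ = -67625/32316.

γ = -2.0926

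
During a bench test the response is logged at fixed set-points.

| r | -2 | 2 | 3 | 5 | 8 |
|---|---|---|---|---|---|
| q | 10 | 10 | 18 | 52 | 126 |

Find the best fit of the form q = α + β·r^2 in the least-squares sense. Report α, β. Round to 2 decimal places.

Compute the Gram sums: Σ1 = 5, Σr^2 = 106, Σr^2·r^2 = 4834.
For Mᵀq: Σq = 216, Σr^2·q = 9606.
Δ = 5·4834 − 106² = 12934.
α = (216·4834 − 106·9606)/12934 = 12954/6467; β = (5·9606 − 106·216)/12934 = 12567/6467.

α = 2.00, β = 1.94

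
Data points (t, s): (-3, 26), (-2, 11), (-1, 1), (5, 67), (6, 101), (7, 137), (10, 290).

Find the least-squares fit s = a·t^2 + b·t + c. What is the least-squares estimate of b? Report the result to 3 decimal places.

b = -0.943

The normal equations are: 14420·a + 1648·b + 224·c = 41303;  1648·a + 224·b + 22·c = 4699;  224·a + 22·b + 7·c = 633.
(Σt^2·t^2 = 14420, Σt^2·t = 1648, Σt^2 = 224, Σt·t = 224, Σt = 22, Σ1 = 7, Σt^2·s = 41303, Σt·s = 4699, Σs = 633.)
Solving the 3×3 system (Gaussian elimination) gives a = 409175/135268, b = -18213/19324, c = -230411/67634.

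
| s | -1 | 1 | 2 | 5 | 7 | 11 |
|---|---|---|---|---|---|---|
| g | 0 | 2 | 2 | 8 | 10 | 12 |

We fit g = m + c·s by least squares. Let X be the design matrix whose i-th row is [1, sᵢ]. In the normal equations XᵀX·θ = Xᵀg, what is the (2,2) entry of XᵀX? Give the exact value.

201

Row 2 ↔ basis s, column 2 ↔ basis s, so (XᵀX)_{2,2} = Σᵢ (s)·(s) = (-1)·(-1) + (1)·(1) + (2)·(2) + (5)·(5) + (7)·(7) + (11)·(11) = 201.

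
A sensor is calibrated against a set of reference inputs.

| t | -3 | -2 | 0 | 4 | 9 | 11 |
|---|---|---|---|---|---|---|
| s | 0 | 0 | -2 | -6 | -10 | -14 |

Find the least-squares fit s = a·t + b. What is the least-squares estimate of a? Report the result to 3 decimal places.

a = -0.976

Compute the Gram sums: Σt·t = 231, Σt = 19, Σ1 = 6.
Moment sums: Σt·s = -268, Σs = -32.
Normal equations: [[231, 19]; [19, 6]]·[a, b]ᵀ = [-268, -32]ᵀ.
Eliminating b: 6·(row 1) − 19·(row 2) gives 1025·a = 6·(-268) − 19·(-32) = -1000, so a = -40/41.
Then b = ((-32) − 19·(-40/41))/6 = -92/41.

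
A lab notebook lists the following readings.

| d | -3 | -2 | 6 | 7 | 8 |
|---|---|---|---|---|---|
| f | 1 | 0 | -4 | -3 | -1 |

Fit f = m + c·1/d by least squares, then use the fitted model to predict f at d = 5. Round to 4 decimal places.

f̂ = -2.9030

From the data, Σ1 = 5, Σ1/d = -67/168, Σ1/d·1/d = 11993/28224.
Right-hand side: Σf = -7, Σ1/d·f = -87/56.
XᵀX·[m, c]ᵀ = Xᵀf becomes [[5, -67/168]; [-67/168, 11993/28224]]·[m, c]ᵀ = [-7, -87/56]ᵀ.
Eliminating c: (11993/28224)·(row 1) − (-67/168)·(row 2) gives (1541/784)·m = (11993/28224)·(-7) − (-67/168)·(-87/56) = -50719/14112, so m = -757/414.
Then c = ((-87/56) − (-67/168)·(-757/414))/(11993/28224) = -24836/4623.
At d = 5: f̂ = (-757/414)·(1) + (-24836/4623)·(1/5) = -402611/138690.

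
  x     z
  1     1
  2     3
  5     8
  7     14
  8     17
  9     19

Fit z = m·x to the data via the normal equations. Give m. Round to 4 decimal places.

Sums needed: Σx·x = 224.
For Mᵀz: Σx·z = 452.
MᵀM·[m]ᵀ = Mᵀz becomes [[224]]·[m]ᵀ = [452]ᵀ.
Hence m = 452 / 224 ≈ 2.01786.

m = 2.0179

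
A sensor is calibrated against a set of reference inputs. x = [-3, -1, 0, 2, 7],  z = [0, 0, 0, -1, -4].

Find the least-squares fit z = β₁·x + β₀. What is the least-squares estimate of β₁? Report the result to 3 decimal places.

β₁ = -0.431

Normal-equation sums: Σx·x = 63, Σx = 5, Σ1 = 5.
For Aᵀz: Σx·z = -30, Σz = -5.
Normal equations: [[63, 5]; [5, 5]]·[β₁, β₀]ᵀ = [-30, -5]ᵀ.
det = 63·5 − 5² = 290.
β₁ = ((-30)·5 − 5·(-5))/290 = -25/58; β₀ = (63·(-5) − 5·(-30))/290 = -33/58.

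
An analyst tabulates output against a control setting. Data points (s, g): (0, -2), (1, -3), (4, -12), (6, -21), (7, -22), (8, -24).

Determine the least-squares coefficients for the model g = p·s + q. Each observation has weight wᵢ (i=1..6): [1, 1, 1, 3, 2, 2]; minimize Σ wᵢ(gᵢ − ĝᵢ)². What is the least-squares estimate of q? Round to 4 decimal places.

Compute the Gram sums: Σwᵢ·s·s = 351, Σwᵢ·s = 53, Σwᵢ·1 = 10.
For XᵀWg: Σwᵢ·s·g = -1121, Σwᵢ·g = -172.
Normal equations: [[351, 53]; [53, 10]]·[p, q]ᵀ = [-1121, -172]ᵀ.
Δ = 351·10 − 53² = 701.
p = ((-1121)·10 − 53·(-172))/701 = -2094/701; q = (351·(-172) − 53·(-1121))/701 = -959/701.

q = -1.3680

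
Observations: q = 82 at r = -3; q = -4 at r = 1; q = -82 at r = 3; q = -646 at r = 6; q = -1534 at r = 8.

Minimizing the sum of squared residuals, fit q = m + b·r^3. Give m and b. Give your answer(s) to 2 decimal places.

m = -0.09, b = -3.00

The normal system MᵀM·[m, b]ᵀ = Mᵀq is [[5, 729]; [729, 310259]]·[m, b]ᵀ = [-2184, -929376]ᵀ.
Δ = 5·310259 − 729² = 1019854.
m = ((-2184)·310259 − 729·(-929376))/1019854 = -4116/46357; b = (5·(-929376) − 729·(-2184))/1019854 = -138852/46357.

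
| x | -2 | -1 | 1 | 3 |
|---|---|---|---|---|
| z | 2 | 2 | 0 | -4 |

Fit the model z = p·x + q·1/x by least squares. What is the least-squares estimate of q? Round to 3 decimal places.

q = 0.361

The normal equations are: 15·p + 4·q = -18;  4·p + (85/36)·q = -13/3.
Eliminating q: (85/36)·(row 1) − 4·(row 2) gives (233/12)·p = (85/36)·(-18) − 4·(-13/3) = -151/6, so p = -302/233.
Then q = ((-13/3) − 4·(-302/233))/(85/36) = 84/233.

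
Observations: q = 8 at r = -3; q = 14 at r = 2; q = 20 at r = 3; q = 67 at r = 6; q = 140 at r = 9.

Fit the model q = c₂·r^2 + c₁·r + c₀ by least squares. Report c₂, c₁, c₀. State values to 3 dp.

c₂ = 1.456, c₁ = 2.213, c₀ = 1.786

Normal-equation sums: Σr^2·r^2 = 8035, Σr^2·r = 953, Σr^2 = 139, Σr·r = 139, Σr = 17, Σ1 = 5.
And Σr^2·q = 14060, Σr·q = 1726, Σq = 249.
So MᵀM·[c₂, c₁, c₀]ᵀ = Mᵀq: [[8035, 953, 139]; [953, 139, 17]; [139, 17, 5]]·[c₂, c₁, c₀]ᵀ = [14060, 1726, 249]ᵀ.
Row-reducing yields c₂ = 21823/14984, c₁ = 33167/14984, c₀ = 6689/3746.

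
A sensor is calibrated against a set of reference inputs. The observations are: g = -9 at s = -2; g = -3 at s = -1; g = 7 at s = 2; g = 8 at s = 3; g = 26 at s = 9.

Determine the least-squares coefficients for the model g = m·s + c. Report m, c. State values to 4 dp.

The normal system AᵀA·[m, c]ᵀ = Aᵀg is [[99, 11]; [11, 5]]·[m, c]ᵀ = [293, 29]ᵀ.
Eliminating c: 5·(row 1) − 11·(row 2) gives 374·m = 5·293 − 11·29 = 1146, so m = 573/187.
Then c = (29 − 11·(573/187))/5 = -16/17.

m = 3.0642, c = -0.9412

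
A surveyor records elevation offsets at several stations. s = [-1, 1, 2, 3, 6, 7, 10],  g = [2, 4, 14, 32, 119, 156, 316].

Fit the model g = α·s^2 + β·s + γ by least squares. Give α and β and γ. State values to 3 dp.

α = 3.018, β = 1.408, γ = 0.004

The normal equations are: 13796·α + 1594·β + 200·γ = 43878;  1594·α + 200·β + 28·γ = 5092;  200·α + 28·β + 7·γ = 643.
Row-reducing yields α = 426472/141321, β = 198979/141321, γ = 171/47107.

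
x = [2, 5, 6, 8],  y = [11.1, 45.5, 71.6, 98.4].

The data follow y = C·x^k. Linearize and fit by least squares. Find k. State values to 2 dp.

k = 1.60

Let Y = ln y. Fitting Y = k·ln x + ln C by least squares:
Σln x = 6.1738, Σ(ln x)² = 10.6052, Σln y = 15.0848, Σln x·ln y = 25.0082.
Equations: 10.6052·k + 6.1738·ln C = 25.0082;  6.1738·k + 4·ln C = 15.0848.
Solving (det = 4.3053): k = 1.60323, ln C = 1.29669.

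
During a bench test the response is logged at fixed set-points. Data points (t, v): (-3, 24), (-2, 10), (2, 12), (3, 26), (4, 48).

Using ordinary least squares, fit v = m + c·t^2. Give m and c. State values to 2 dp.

m = -1.75, c = 3.07

Compute the Gram sums: Σ1 = 5, Σt^2 = 42, Σt^2·t^2 = 450.
For Mᵀv: Σv = 120, Σt^2·v = 1306.
Normal equations: [[5, 42]; [42, 450]]·[m, c]ᵀ = [120, 1306]ᵀ.
Determinant 5·450 − 42² = 486.
m = (120·450 − 42·1306)/486 = -142/81; c = (5·1306 − 42·120)/486 = 745/243.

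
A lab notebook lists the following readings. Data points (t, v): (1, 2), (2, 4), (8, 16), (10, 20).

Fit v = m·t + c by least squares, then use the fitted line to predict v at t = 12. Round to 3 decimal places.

Forming MᵀM = [[169, 21]; [21, 4]] and Mᵀv = [338, 42]ᵀ gives MᵀM·[m, c]ᵀ = Mᵀv.
det = 169·4 − 21² = 235.
m = (338·4 − 21·42)/235 = 2; c = (169·42 − 21·338)/235 = 0.
At t = 12: v̂ = (2)·(12) + (0)·(1) = 24.

v̂ = 24.000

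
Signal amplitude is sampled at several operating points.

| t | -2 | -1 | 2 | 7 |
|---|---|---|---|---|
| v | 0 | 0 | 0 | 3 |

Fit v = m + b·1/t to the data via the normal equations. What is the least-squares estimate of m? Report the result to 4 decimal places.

The normal equations are: 4·m + (-6/7)·b = 3;  (-6/7)·m + (149/98)·b = 3/7.
Δ = 4·(149/98) − (-6/7)² = 262/49.
m = (3·(149/98) − (-6/7)·(3/7))/(262/49) = 483/524; b = (4·(3/7) − (-6/7)·3)/(262/49) = 105/131.

m = 0.9218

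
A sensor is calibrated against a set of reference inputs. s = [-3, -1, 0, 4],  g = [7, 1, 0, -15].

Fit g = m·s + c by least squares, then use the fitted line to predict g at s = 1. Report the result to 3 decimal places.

MᵀM·[m, c]ᵀ = Mᵀg reads: 26·m + 0·c = -82;  0·m + 4·c = -7.
(Σs·s = 26, Σs = 0, Σ1 = 4, Σs·g = -82, Σg = -7.)
Eliminating c: 4·(row 1) − 0·(row 2) gives 104·m = 4·(-82) − 0·(-7) = -328, so m = -41/13.
Then c = ((-7) − 0·(-41/13))/4 = -7/4.
At s = 1: ĝ = (-41/13)·(1) + (-7/4)·(1) = -255/52.

ĝ = -4.904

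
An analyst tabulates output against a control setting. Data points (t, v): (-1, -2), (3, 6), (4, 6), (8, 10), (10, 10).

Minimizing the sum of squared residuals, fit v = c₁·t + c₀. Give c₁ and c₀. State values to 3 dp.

c₁ = 1.070, c₀ = 0.866

Compute the Gram sums: Σt·t = 190, Σt = 24, Σ1 = 5.
And Σt·v = 224, Σv = 30.
Normal equations: [[190, 24]; [24, 5]]·[c₁, c₀]ᵀ = [224, 30]ᵀ.
det = 190·5 − 24² = 374.
c₁ = (224·5 − 24·30)/374 = 200/187; c₀ = (190·30 − 24·224)/374 = 162/187.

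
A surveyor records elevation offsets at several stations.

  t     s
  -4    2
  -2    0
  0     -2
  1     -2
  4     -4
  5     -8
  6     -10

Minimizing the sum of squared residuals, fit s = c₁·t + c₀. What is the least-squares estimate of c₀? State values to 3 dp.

Normal-equation sums: Σt·t = 98, Σt = 10, Σ1 = 7.
Right-hand side: Σt·s = -126, Σs = -24.
So MᵀM·[c₁, c₀]ᵀ = Mᵀs: [[98, 10]; [10, 7]]·[c₁, c₀]ᵀ = [-126, -24]ᵀ.
det = 98·7 − 10² = 586.
c₁ = ((-126)·7 − 10·(-24))/586 = -321/293; c₀ = (98·(-24) − 10·(-126))/586 = -546/293.

c₀ = -1.863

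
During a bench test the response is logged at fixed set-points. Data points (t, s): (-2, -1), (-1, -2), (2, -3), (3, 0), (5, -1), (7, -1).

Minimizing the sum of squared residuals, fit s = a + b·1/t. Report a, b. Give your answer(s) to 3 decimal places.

a = -1.326, b = 0.136

Entries of XᵀX: Σ1 = 6, Σ1/t = -34/105, Σ1/t·1/t = 36857/22050.
And Σs = -8, Σ1/t·s = 23/35.
Eliminating b: (36857/22050)·(row 1) − (-34/105)·(row 2) gives (21883/2205)·a = (36857/22050)·(-8) − (-34/105)·(23/35) = -20726/1575, so a = -145082/109415.
Then b = ((23/35) − (-34/105)·(-145082/109415))/(36857/22050) = 2982/21883.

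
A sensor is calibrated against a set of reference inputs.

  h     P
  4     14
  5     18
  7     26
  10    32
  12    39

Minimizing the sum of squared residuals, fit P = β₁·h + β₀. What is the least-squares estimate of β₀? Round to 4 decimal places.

β₀ = 3.0000

Compute the Gram sums: Σh·h = 334, Σh = 38, Σ1 = 5.
Right-hand side: Σh·P = 1116, ΣP = 129.
So MᵀM·[β₁, β₀]ᵀ = MᵀP: [[334, 38]; [38, 5]]·[β₁, β₀]ᵀ = [1116, 129]ᵀ.
Eliminating β₀: 5·(row 1) − 38·(row 2) gives 226·β₁ = 5·1116 − 38·129 = 678, so β₁ = 3.
Then β₀ = (129 − 38·3)/5 = 3.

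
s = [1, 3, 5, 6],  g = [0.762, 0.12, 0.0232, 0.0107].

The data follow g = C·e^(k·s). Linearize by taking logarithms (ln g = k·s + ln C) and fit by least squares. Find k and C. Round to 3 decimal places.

Linearized form: ln g = k·s + ln C. From the 4 transformed points,
AᵀA = [[71.0000, 15.0000]; [15.0000, 4]], rhs = [-52.6757, -10.6932]ᵀ  (here Σs = 15.0000, Σ(s)² = 71.0000, Σln g = -10.6932, Σs·ln g = -52.6757).
Δ = 71.0000·4 − (15.0000)² = 59.0000; k = (-52.6757·4 − 15.0000·-10.6932)/59.0000 = -0.85263, ln C = (71.0000·-10.6932 − 15.0000·-52.6757)/59.0000 = 0.52405, so C = exp(0.52405) = 1.68885.

k = -0.853, C = 1.689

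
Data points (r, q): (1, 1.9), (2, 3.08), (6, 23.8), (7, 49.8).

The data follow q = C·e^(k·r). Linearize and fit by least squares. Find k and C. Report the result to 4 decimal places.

Taking logs, ln q = k·r + ln C, so regress ln q on r.
AᵀA = [[90.0000, 16.0000]; [16.0000, 4]], rhs = [49.2659, 8.8445]ᵀ  (here Σr = 16.0000, Σ(r)² = 90.0000, Σln q = 8.8445, Σr·ln q = 49.2659).
Solving (det = 104.0000): k = 0.53415, ln C = 0.07451, so C = exp(0.07451) = 1.07735.

k = 0.5342, C = 1.0774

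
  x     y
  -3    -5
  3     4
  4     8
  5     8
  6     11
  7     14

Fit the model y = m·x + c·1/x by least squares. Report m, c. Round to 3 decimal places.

MᵀM·[m, c]ᵀ = Mᵀy reads: 144·m + 6·c = 263;  6·m + (7309/19600)·c = 313/30.
Δ = 144·(7309/19600) − 6² = 21681/1225.
m = (263·(7309/19600) − 6·(313/30))/(21681/1225) = 231769/115632; c = (144·(313/30) − 6·263)/(21681/1225) = -3430/803.

m = 2.004, c = -4.271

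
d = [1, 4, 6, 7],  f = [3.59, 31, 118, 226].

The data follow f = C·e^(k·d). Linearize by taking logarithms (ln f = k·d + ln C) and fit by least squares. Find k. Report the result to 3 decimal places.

k = 0.691

Let Y = ln f. Fitting Y = k·d + ln C by least squares:
Σd = 18.0000, Σ(d)² = 102.0000, Σln f = 14.9034, Σd·ln f = 81.5820.
Equations: 102.0000·k + 18.0000·ln C = 81.5820;  18.0000·k + 4·ln C = 14.9034.
Δ = 102.0000·4 − (18.0000)² = 84.0000; k = (81.5820·4 − 18.0000·14.9034)/84.0000 = 0.69128, ln C = (102.0000·14.9034 − 18.0000·81.5820)/84.0000 = 0.61509.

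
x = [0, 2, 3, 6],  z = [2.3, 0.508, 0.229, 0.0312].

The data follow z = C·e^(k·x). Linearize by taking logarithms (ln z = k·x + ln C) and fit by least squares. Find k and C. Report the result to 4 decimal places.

k = -0.7157, C = 2.1637

Taking logs, ln z = k·x + ln C, so regress ln z on x.
Σx = 11.0000, Σ(x)² = 49.0000, Σln z = -4.7857, Σx·ln z = -26.5807.
Equations: 49.0000·k + 11.0000·ln C = -26.5807;  11.0000·k + 4·ln C = -4.7857.
Δ = 49.0000·4 − (11.0000)² = 75.0000; k = (-26.5807·4 − 11.0000·-4.7857)/75.0000 = -0.71573, ln C = (49.0000·-4.7857 − 11.0000·-26.5807)/75.0000 = 0.77182, so C = exp(0.77182) = 2.16370.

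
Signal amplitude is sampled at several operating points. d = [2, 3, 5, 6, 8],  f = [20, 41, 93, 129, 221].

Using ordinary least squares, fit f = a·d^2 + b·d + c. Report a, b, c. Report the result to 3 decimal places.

Sums needed: Σd^2·d^2 = 6114, Σd^2·d = 888, Σd^2 = 138, Σd·d = 138, Σd = 24, Σ1 = 5.
Moment sums: Σd^2·f = 21562, Σd·f = 3170, Σf = 504.
Normal equations: [[6114, 888, 138]; [888, 138, 24]; [138, 24, 5]]·[a, b, c]ᵀ = [21562, 3170, 504]ᵀ.
Row-reducing yields a = 235/77, b = 631/231, c = 38/11.

a = 3.052, b = 2.732, c = 3.455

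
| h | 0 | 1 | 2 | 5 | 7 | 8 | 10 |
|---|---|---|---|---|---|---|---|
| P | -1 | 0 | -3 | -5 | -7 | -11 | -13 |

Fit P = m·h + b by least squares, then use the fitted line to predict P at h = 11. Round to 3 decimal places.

P̂ = -13.582

From the data, Σh·h = 243, Σh = 33, Σ1 = 7.
And Σh·P = -298, ΣP = -40.
Normal equations: [[243, 33]; [33, 7]]·[m, b]ᵀ = [-298, -40]ᵀ.
Eliminating b: 7·(row 1) − 33·(row 2) gives 612·m = 7·(-298) − 33·(-40) = -766, so m = -383/306.
Then b = ((-40) − 33·(-383/306))/7 = 19/102.
At h = 11: P̂ = (-383/306)·(11) + (19/102)·(1) = -2078/153.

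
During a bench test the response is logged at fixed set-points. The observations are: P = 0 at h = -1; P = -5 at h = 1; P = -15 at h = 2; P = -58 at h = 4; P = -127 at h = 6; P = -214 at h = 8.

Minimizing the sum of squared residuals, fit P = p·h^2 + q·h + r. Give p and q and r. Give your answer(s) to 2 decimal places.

The normal equations are: 5666·p + 800·q + 122·r = -19261;  800·p + 122·q + 20·r = -2741;  122·p + 20·q + 6·r = -419.
Inverting the 3×3 Gram matrix, [p, q, r]ᵀ = [-49187/16158, -42919/16158, 2472/2693]ᵀ.

p = -3.04, q = -2.66, r = 0.92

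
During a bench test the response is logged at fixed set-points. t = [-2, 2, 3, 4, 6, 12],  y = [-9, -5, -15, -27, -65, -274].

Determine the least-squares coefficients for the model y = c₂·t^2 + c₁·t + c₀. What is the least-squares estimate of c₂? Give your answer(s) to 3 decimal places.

c₂ = -1.985

MᵀM·[c₂, c₁, c₀]ᵀ = Mᵀy reads: 22401·c₂ + 2035·c₁ + 213·c₀ = -42419;  2035·c₂ + 213·c₁ + 25·c₀ = -3823;  213·c₂ + 25·c₁ + 6·c₀ = -395.
Inverting the 3×3 Gram matrix, [c₂, c₁, c₀]ᵀ = [-592187/298276, 276919/298276, 116153/149138]ᵀ.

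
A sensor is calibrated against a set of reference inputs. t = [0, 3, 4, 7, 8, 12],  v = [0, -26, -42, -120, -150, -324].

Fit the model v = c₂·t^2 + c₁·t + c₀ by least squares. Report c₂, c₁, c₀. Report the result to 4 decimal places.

c₂ = -2.0265, c₁ = -2.7111, c₀ = 0.2734

Sums needed: Σt^2·t^2 = 27570, Σt^2·t = 2674, Σt^2 = 282, Σt·t = 282, Σt = 34, Σ1 = 6.
Moment sums: Σt^2·v = -63042, Σt·v = -6174, Σv = -662.
Inverting the 3×3 Gram matrix, [c₂, c₁, c₀]ᵀ = [-46021/22710, -20523/7570, 3104/11355]ᵀ.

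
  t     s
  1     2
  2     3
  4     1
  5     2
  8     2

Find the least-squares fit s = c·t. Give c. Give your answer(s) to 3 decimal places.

Setting ∂/∂c … = 0 gives: 110·c = 38.
(Σt·t = 110, Σt·s = 38.)
c = 38/110 = 0.345455.

c = 0.345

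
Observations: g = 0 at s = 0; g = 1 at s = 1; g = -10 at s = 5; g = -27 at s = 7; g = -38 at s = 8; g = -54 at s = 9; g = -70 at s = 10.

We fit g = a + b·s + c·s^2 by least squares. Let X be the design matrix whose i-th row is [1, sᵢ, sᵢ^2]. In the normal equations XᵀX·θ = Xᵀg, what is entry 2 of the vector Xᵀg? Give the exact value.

Entry 2 ↔ basis s, so (Xᵀg)_{2} = Σᵢ (s)·gᵢ = (0)·(0) + (1)·(1) + (5)·(-10) + (7)·(-27) + (8)·(-38) + (9)·(-54) + (10)·(-70) = -1728.

-1728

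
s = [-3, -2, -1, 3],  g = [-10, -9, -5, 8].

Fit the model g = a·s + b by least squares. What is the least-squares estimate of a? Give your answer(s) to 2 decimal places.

a = 3.13

Entries of AᵀA: Σs·s = 23, Σs = -3, Σ1 = 4.
Moment sums: Σs·g = 77, Σg = -16.
Normal equations: [[23, -3]; [-3, 4]]·[a, b]ᵀ = [77, -16]ᵀ.
Δ = 23·4 − (-3)² = 83.
a = (77·4 − (-3)·(-16))/83 = 260/83; b = (23·(-16) − (-3)·77)/83 = -137/83.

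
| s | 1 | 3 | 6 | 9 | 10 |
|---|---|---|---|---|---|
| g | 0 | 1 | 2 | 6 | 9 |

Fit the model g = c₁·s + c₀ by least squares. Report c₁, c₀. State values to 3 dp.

From the data, Σs·s = 227, Σs = 29, Σ1 = 5.
For Xᵀg: Σs·g = 159, Σg = 18.
XᵀX·[c₁, c₀]ᵀ = Xᵀg becomes [[227, 29]; [29, 5]]·[c₁, c₀]ᵀ = [159, 18]ᵀ.
Determinant 227·5 − 29² = 294.
c₁ = (159·5 − 29·18)/294 = 13/14; c₀ = (227·18 − 29·159)/294 = -25/14.

c₁ = 0.929, c₀ = -1.786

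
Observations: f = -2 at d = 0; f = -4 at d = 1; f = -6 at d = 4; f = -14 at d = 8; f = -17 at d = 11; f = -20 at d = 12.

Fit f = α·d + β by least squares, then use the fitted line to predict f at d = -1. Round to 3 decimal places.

Setting ∂/∂α … = 0 gives: 346·α + 36·β = -567;  36·α + 6·β = -63.
Determinant 346·6 − 36² = 780.
α = ((-567)·6 − 36·(-63))/780 = -189/130; β = (346·(-63) − 36·(-567))/780 = -231/130.
At d = -1: f̂ = (-189/130)·(-1) + (-231/130)·(1) = -21/65.

f̂ = -0.323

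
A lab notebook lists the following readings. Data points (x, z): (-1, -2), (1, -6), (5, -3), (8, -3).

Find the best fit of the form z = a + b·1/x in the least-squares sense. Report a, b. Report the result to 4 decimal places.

Setting ∂/∂a … = 0 gives: 4·a + (13/40)·b = -14;  (13/40)·a + (3289/1600)·b = -199/40.
(Σ1 = 4, Σ1/x = 13/40, Σ1/x·1/x = 3289/1600, Σz = -14, Σ1/x·z = -199/40.)
Eliminating b: (3289/1600)·(row 1) − (13/40)·(row 2) gives (12987/1600)·a = (3289/1600)·(-14) − (13/40)·(-199/40) = -43459/1600, so a = -3343/999.
Then b = ((-199/40) − (13/40)·(-3343/999))/(3289/1600) = -24560/12987.

a = -3.3463, b = -1.8911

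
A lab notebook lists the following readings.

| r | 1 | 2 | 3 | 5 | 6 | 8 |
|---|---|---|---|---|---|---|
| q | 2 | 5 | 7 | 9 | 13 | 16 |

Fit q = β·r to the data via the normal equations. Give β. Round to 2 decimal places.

β = 2.04

Sums needed: Σr·r = 139.
And Σr·q = 284.
XᵀX·[β]ᵀ = Xᵀq becomes [[139]]·[β]ᵀ = [284]ᵀ.
Hence β = 284 / 139 ≈ 2.04317.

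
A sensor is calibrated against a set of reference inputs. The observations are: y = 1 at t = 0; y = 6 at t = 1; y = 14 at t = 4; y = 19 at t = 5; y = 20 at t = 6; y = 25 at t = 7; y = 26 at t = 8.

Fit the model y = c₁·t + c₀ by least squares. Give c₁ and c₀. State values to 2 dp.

c₁ = 3.14, c₀ = 1.97

Sums needed: Σt·t = 191, Σt = 31, Σ1 = 7.
And Σt·y = 660, Σy = 111.
det = 191·7 − 31² = 376.
c₁ = (660·7 − 31·111)/376 = 1179/376; c₀ = (191·111 − 31·660)/376 = 741/376.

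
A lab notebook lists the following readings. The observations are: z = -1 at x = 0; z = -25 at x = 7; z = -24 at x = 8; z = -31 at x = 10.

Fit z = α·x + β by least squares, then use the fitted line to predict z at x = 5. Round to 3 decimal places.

AᵀA·[α, β]ᵀ = Aᵀz reads: 213·α + 25·β = -677;  25·α + 4·β = -81.
(Σx·x = 213, Σx = 25, Σ1 = 4, Σx·z = -677, Σz = -81.)
Eliminating β: 4·(row 1) − 25·(row 2) gives 227·α = 4·(-677) − 25·(-81) = -683, so α = -683/227.
Then β = ((-81) − 25·(-683/227))/4 = -328/227.
At x = 5: ẑ = (-683/227)·(5) + (-328/227)·(1) = -3743/227.

ẑ = -16.489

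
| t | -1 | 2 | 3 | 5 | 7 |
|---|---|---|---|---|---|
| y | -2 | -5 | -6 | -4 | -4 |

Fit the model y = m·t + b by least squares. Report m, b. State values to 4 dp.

Forming MᵀM = [[88, 16]; [16, 5]] and Mᵀy = [-74, -21]ᵀ gives MᵀM·[m, b]ᵀ = Mᵀy.
det = 88·5 − 16² = 184.
m = ((-74)·5 − 16·(-21))/184 = -17/92; b = (88·(-21) − 16·(-74))/184 = -83/23.

m = -0.1848, b = -3.6087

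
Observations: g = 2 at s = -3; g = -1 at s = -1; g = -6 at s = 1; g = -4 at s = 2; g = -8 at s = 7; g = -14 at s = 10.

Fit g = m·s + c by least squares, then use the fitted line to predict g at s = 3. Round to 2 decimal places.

ĝ = -5.53

From the data, Σs·s = 164, Σs = 16, Σ1 = 6.
Right-hand side: Σs·g = -215, Σg = -31.
MᵀM·[m, c]ᵀ = Mᵀg becomes [[164, 16]; [16, 6]]·[m, c]ᵀ = [-215, -31]ᵀ.
Eliminating c: 6·(row 1) − 16·(row 2) gives 728·m = 6·(-215) − 16·(-31) = -794, so m = -397/364.
Then c = ((-31) − 16·(-397/364))/6 = -411/182.
At s = 3: ĝ = (-397/364)·(3) + (-411/182)·(1) = -2013/364.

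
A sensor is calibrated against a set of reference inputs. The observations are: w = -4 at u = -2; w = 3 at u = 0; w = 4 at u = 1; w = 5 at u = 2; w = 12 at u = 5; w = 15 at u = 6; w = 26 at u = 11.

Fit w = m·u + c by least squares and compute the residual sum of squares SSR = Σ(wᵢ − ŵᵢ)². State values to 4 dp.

The normal system MᵀM·[m, c]ᵀ = Mᵀw is [[191, 23]; [23, 7]]·[m, c]ᵀ = [458, 61]ᵀ.
Eliminating c: 7·(row 1) − 23·(row 2) gives 808·m = 7·458 − 23·61 = 1803, so m = 1803/808.
Then c = (61 − 23·(1803/808))/7 = 1117/808.
Residuals: -743/808, 1307/808, 39/101, -683/808, -109/202, 185/808, 29/404; SSR = 3777/808.

SSR = 4.6745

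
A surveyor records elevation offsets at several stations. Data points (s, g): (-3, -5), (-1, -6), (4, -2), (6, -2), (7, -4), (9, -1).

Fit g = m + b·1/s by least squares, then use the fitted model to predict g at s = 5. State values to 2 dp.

Sums needed: Σ1 = 6, Σ1/s = -167/252, Σ1/s·1/s = 78373/63504.
Right-hand side: Σg = -20, Σ1/s·g = 775/126.
Δ = 6·(78373/63504) − (-167/252)² = 442349/63504.
m = ((-20)·(78373/63504) − (-167/252)·(775/126))/(442349/63504) = -1308610/442349; b = (6·(775/126) − (-167/252)·(-20))/(442349/63504) = 1501920/442349.
At s = 5: ĝ = (-1308610/442349)·(1) + (1501920/442349)·(1/5) = -1008226/442349.

ĝ = -2.28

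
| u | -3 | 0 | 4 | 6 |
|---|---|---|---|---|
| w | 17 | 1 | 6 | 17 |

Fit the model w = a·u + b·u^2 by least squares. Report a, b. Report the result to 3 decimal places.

Compute the Gram sums: Σu·u = 61, Σu·u^2 = 253, Σu^2·u^2 = 1633.
And Σu·w = 75, Σu^2·w = 861.
MᵀM·[a, b]ᵀ = Mᵀw becomes [[61, 253]; [253, 1633]]·[a, b]ᵀ = [75, 861]ᵀ.
Δ = 61·1633 − 253² = 35604.
a = (75·1633 − 253·861)/35604 = -691/258; b = (61·861 − 253·75)/35604 = 5591/5934.

a = -2.678, b = 0.942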